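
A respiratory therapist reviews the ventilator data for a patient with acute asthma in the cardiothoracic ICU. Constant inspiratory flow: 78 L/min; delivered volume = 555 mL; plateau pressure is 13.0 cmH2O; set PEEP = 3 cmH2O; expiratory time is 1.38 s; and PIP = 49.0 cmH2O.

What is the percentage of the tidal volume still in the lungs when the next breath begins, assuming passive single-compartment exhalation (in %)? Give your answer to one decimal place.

40.7

Flow: 78 L/min ÷ 60 = 1.3 L/s.
R = (PIP − Pplat)/V̇ = (49.0 − 13.0) / 1.3 = 36.0/1.3 = 27.692 cmH2O·s/L.
C = Vt/(Pplat − PEEP) = 555.0 / (13.0 − 3) = 555.0/10.0 = 55.5 mL/cmH2O.
τ = R × C = 27.692 × 0.0555 L/cmH2O = 1.537 s.
Fraction remaining at end-expiration = e^(−Te/τ) = e^(−1.38/1.537) = 0.4074 → 40.74%.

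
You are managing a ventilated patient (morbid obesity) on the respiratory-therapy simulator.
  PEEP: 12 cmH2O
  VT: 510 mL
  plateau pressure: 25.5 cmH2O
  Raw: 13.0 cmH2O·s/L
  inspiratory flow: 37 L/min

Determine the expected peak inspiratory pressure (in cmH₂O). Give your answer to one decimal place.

33.5

Flow: 37 L/min ÷ 60 = 0.6167 L/s.
PIP = Pplat + Raw × flow = 25.5 + 13.0 × 0.6167 = 25.5 + 8.017 = 33.517 cmH2O.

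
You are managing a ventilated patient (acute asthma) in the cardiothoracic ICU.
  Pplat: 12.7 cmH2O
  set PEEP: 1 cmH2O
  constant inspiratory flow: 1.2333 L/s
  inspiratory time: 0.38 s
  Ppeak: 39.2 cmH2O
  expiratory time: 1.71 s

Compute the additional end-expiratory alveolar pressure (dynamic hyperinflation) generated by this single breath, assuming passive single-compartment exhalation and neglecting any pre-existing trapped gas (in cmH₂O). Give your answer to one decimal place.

Vt = flow × Ti = 1.2333 L/s × 0.38 s × 1000 mL/L = 468.65 mL.
R = (PIP − Pplat)/V̇ = (39.2 − 12.7) / 1.2333 = 26.5/1.2333 = 21.487 cmH2O·s/L.
C = Vt/(Pplat − PEEP) = 468.65 / (12.7 − 1) = 468.65/11.7 = 40.056 mL/cmH2O.
τ = R × C = 21.487 × 0.04006 L/cmH2O = 0.8608 s.
Fraction remaining = e^(−Te/τ) = e^(−1.71/0.8608) = 0.1372; trapped volume = 468.65 × 0.1372 = 64.299 mL.
Additional alveolar pressure from trapping ≈ V_trapped / C = 64.299 / 40.056 = 1.605 cmH2O.

1.6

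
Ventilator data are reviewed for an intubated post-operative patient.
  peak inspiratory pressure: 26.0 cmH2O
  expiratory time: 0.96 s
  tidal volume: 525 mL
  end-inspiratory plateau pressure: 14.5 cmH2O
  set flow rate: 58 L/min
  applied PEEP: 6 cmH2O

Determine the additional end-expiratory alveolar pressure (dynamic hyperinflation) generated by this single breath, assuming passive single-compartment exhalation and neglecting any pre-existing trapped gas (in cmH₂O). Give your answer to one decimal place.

2.3

Flow: 58 L/min ÷ 60 = 0.9667 L/s.
R = (PIP − Pplat)/V̇ = (26.0 − 14.5) / 0.9667 = 11.5/0.9667 = 11.896 cmH2O·s/L.
C = Vt/(Pplat − PEEP) = 525.0 / (14.5 − 6) = 525.0/8.5 = 61.765 mL/cmH2O.
τ = R × C = 11.896 × 0.06177 L/cmH2O = 0.7348 s.
Fraction remaining = e^(−Te/τ) = e^(−0.96/0.7348) = 0.2708; trapped volume = 525.0 × 0.2708 = 142.17 mL.
Additional alveolar pressure from trapping ≈ V_trapped / C = 142.17 / 61.765 = 2.302 cmH2O.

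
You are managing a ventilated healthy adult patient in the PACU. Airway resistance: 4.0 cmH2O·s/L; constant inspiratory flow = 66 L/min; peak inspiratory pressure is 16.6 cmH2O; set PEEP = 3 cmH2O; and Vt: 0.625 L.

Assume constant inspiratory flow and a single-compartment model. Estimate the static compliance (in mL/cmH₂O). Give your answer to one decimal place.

Flow: 66 L/min ÷ 60 = 1.1 L/s.
Equation of motion (constant flow): PIP = Vt/C + R·V̇ + PEEP.
Vt/C = PIP − R·V̇ − PEEP = 16.6 − 4.0×1.1 − 3 = 16.6 − 4.4 − 3 = 9.2 cmH2O.
C = Vt / 9.2 = 625 / 9.2 = 67.935 mL/cmH2O.

67.9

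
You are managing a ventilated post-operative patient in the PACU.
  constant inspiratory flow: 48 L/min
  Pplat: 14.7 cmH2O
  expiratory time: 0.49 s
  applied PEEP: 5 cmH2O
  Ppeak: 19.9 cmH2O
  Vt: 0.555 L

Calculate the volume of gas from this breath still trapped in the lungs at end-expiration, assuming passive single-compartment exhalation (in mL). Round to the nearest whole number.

149

Flow: 48 L/min ÷ 60 = 0.8 L/s.
R = (PIP − Pplat)/V̇ = (19.9 − 14.7) / 0.8 = 5.2/0.8 = 6.5 cmH2O·s/L.
C = Vt/(Pplat − PEEP) = 555.0 / (14.7 − 5) = 555.0/9.7 = 57.216 mL/cmH2O.
τ = R × C = 6.5 × 0.05722 L/cmH2O = 0.3719 s.
Fraction remaining = e^(−Te/τ) = e^(−0.49/0.3719) = 0.2678.
Trapped volume = 555.0 × 0.2678 = 148.63 mL.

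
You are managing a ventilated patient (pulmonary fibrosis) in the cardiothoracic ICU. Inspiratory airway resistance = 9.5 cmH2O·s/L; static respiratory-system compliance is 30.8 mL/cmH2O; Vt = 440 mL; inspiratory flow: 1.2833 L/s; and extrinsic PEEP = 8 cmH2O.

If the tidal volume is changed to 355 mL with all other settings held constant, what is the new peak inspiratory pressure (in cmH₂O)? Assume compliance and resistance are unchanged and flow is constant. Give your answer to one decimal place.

PIP = Vt/C + R·V̇ + PEEP (constant-flow equation of motion).
Only the elastic term changes: ΔPIP = ΔVt / C = (355 − 440) / 30.8 = -2.76 cmH2O.
Original PIP = 440/30.8 + 9.5×1.2833 + 8 = 34.477 cmH2O; new PIP = 34.477 + (-2.76) = 31.717 cmH2O.

31.7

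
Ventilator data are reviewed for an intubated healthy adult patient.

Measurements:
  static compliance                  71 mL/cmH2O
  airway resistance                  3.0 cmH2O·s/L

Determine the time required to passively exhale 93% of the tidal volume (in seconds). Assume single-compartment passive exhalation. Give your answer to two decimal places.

0.57

τ = R × C = 3.0 × 71 mL/cmH2O = 3.0 × 0.071 L/cmH2O = 0.213 s.
Exhaled fraction f = 1 − e^(−t/τ) → t = −τ·ln(1 − f) = −0.213·ln(0.07) = 0.5664 s.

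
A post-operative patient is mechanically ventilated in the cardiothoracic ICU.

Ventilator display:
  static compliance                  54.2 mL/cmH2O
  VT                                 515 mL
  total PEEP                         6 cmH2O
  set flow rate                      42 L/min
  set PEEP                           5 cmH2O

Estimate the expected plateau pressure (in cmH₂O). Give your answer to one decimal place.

End-expiratory occlusion gives total PEEP = 6 cmH2O (intrinsic PEEP = 6 − 5 = 1). Use total PEEP for the elastic gradient.
Pplat = PEEPtotal + Vt / Cstat = 6 + 515 / 54.2 = 6 + 9.502 = 15.502 cmH2O.

15.5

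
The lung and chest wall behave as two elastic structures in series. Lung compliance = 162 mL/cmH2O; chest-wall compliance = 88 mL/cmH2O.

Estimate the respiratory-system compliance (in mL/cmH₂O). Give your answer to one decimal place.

Lung and chest wall are elastances in series: 1/Crs = 1/CL + 1/Ccw.
1/Crs = 1/162 + 1/88 = 0.01754.
Crs = 57.013 mL/cmH2O.

57.0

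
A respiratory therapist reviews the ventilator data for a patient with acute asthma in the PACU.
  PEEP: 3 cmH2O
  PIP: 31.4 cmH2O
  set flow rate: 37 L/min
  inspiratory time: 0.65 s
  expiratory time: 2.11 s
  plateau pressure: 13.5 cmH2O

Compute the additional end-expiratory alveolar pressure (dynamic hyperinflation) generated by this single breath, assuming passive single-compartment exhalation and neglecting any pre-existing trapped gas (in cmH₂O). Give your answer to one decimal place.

1.6

Flow: 37 L/min ÷ 60 = 0.6167 L/s.
Vt = flow × Ti = 0.6167 L/s × 0.65 s × 1000 mL/L = 400.86 mL.
R = (PIP − Pplat)/V̇ = (31.4 − 13.5) / 0.6167 = 17.9/0.6167 = 29.025 cmH2O·s/L.
C = Vt/(Pplat − PEEP) = 400.86 / (13.5 − 3) = 400.86/10.5 = 38.177 mL/cmH2O.
τ = R × C = 29.025 × 0.03818 L/cmH2O = 1.108 s.
Fraction remaining = e^(−Te/τ) = e^(−2.11/1.108) = 0.1489; trapped volume = 400.86 × 0.1489 = 59.688 mL.
Additional alveolar pressure from trapping ≈ V_trapped / C = 59.688 / 38.177 = 1.563 cmH2O.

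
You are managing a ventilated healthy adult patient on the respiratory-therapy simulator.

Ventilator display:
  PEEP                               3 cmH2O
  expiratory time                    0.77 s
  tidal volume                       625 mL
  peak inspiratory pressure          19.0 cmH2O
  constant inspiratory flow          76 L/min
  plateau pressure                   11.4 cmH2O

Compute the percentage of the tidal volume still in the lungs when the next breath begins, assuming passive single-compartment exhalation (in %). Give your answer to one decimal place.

Flow: 76 L/min ÷ 60 = 1.2667 L/s.
R = (PIP − Pplat)/V̇ = (19.0 − 11.4) / 1.2667 = 7.6/1.2667 = 6.0 cmH2O·s/L.
C = Vt/(Pplat − PEEP) = 625.0 / (11.4 − 3) = 625.0/8.4 = 74.405 mL/cmH2O.
τ = R × C = 6.0 × 0.07441 L/cmH2O = 0.4465 s.
Fraction remaining at end-expiration = e^(−Te/τ) = e^(−0.77/0.4465) = 0.1783 → 17.83%.

17.8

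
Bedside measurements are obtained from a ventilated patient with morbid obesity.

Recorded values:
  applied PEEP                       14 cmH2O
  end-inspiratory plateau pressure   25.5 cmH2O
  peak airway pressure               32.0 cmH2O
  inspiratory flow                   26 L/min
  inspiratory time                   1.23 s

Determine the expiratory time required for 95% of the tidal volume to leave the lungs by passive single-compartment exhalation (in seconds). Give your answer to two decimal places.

2.08

Flow: 26 L/min ÷ 60 = 0.4333 L/s.
Vt = flow × Ti = 0.4333 L/s × 1.23 s × 1000 mL/L = 532.96 mL.
R = (PIP − Pplat)/V̇ = (32.0 − 25.5) / 0.4333 = 6.5/0.4333 = 15.001 cmH2O·s/L.
C = Vt/(Pplat − PEEP) = 532.96 / (25.5 − 14) = 532.96/11.5 = 46.344 mL/cmH2O.
τ = R × C = 15.001 × 0.04634 L/cmH2O = 0.6951 s.
t = −τ·ln(1 − 0.95) = −0.6951·ln(0.05) = 2.082 s.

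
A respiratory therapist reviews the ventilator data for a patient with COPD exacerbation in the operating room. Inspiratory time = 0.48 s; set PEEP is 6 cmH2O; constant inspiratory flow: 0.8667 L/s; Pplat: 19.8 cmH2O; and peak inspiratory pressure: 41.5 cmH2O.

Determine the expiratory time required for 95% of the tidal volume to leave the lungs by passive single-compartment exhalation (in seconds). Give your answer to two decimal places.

Vt = flow × Ti = 0.8667 L/s × 0.48 s × 1000 mL/L = 416.02 mL.
R = (PIP − Pplat)/V̇ = (41.5 − 19.8) / 0.8667 = 21.7/0.8667 = 25.037 cmH2O·s/L.
C = Vt/(Pplat − PEEP) = 416.02 / (19.8 − 6) = 416.02/13.8 = 30.146 mL/cmH2O.
τ = R × C = 25.037 × 0.03015 L/cmH2O = 0.7549 s.
t = −τ·ln(1 − 0.95) = −0.7549·ln(0.05) = 2.261 s.

2.26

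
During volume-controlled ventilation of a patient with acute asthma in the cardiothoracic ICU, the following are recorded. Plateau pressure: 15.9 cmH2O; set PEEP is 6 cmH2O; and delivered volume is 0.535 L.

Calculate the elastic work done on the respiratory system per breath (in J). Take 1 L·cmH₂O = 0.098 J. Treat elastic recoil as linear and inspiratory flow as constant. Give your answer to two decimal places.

Elastic work ≈ ½ × (Pplat − PEEP) × Vt = 0.5 × (15.9 − 6) × 0.535 L = 0.5 × 9.9 × 0.535 = 2.648 L·cmH2O.
× 0.098 J/(L·cmH2O) → 0.2595 J.

0.26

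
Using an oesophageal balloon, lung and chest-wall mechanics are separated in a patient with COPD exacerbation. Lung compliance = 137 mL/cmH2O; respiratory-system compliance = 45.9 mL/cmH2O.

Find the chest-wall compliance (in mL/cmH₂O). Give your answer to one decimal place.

1/Ccw = 1/Crs − 1/CL.
1/Ccw = 1/45.9 − 1/137 = 0.01449.
Ccw = 69.013 mL/cmH2O.

69.0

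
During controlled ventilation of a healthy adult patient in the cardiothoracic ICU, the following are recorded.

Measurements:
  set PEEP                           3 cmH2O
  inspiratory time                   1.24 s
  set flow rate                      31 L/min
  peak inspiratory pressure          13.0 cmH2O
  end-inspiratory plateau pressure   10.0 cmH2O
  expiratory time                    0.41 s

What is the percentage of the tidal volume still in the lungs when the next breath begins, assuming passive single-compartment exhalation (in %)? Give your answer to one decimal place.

46.2

Flow: 31 L/min ÷ 60 = 0.5167 L/s.
Vt = flow × Ti = 0.5167 L/s × 1.24 s × 1000 mL/L = 640.71 mL.
R = (PIP − Pplat)/V̇ = (13.0 − 10.0) / 0.5167 = 3.0/0.5167 = 5.806 cmH2O·s/L.
C = Vt/(Pplat − PEEP) = 640.71 / (10.0 − 3) = 640.71/7.0 = 91.53 mL/cmH2O.
τ = R × C = 5.806 × 0.09153 L/cmH2O = 0.5314 s.
Fraction remaining at end-expiration = e^(−Te/τ) = e^(−0.41/0.5314) = 0.4623 → 46.23%.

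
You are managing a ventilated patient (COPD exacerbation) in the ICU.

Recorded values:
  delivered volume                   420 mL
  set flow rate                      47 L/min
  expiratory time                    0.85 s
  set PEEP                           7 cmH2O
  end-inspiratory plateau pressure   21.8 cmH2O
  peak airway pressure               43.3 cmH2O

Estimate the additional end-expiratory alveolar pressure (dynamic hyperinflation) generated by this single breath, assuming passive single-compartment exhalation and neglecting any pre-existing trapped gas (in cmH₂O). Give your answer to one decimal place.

5.0

Flow: 47 L/min ÷ 60 = 0.7833 L/s.
R = (PIP − Pplat)/V̇ = (43.3 − 21.8) / 0.7833 = 21.5/0.7833 = 27.448 cmH2O·s/L.
C = Vt/(Pplat − PEEP) = 420.0 / (21.8 − 7) = 420.0/14.8 = 28.378 mL/cmH2O.
τ = R × C = 27.448 × 0.02838 L/cmH2O = 0.779 s.
Fraction remaining = e^(−Te/τ) = e^(−0.85/0.779) = 0.3358; trapped volume = 420.0 × 0.3358 = 141.04 mL.
Additional alveolar pressure from trapping ≈ V_trapped / C = 141.04 / 28.378 = 4.97 cmH2O.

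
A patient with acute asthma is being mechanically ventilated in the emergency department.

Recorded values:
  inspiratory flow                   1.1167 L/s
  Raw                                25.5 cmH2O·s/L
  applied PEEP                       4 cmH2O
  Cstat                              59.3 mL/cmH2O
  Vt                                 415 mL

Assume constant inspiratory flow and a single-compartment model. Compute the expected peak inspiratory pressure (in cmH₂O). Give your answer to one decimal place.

Equation of motion (constant flow): PIP = Vt/C + R·V̇ + PEEP.
PIP = 415/59.3 + 25.5×1.1167 + 4 = 6.998 + 28.476 + 4 = 39.474 cmH2O.

39.5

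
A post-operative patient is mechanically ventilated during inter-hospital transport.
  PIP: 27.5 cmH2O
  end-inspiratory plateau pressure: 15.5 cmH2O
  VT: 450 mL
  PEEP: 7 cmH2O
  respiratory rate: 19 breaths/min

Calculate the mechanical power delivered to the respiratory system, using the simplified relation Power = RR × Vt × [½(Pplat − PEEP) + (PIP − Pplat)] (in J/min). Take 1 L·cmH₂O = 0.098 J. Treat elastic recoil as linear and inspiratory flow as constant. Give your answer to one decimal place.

Per-breath work = Vt × [½(Pplat−PEEP) + (PIP−Pplat)] = 0.450 × [0.5×8.5 + 12.0] = 0.450 × 16.25 = 7.313 L·cmH2O.
Power = 19 × 7.313 = 138.95 L·cmH2O/min.
× 0.098 J/(L·cmH2O) → 13.617 J/min.

13.6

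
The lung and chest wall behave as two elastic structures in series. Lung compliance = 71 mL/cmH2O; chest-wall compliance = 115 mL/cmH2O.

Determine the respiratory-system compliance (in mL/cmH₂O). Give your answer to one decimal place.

43.9

Lung and chest wall are elastances in series: 1/Crs = 1/CL + 1/Ccw.
1/Crs = 1/71 + 1/115 = 0.02278.
Crs = 43.898 mL/cmH2O.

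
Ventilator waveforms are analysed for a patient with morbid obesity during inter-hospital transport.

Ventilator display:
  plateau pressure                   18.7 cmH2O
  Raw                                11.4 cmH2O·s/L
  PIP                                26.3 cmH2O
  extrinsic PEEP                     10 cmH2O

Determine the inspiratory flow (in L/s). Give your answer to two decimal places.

0.67

flow = (PIP − Pplat) / Raw = 7.6 / 11.4 = 0.6667 L/s.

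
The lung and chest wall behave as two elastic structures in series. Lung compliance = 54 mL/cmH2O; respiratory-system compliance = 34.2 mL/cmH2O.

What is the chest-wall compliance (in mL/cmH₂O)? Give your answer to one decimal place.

1/Ccw = 1/Crs − 1/CL.
1/Ccw = 1/34.2 − 1/54 = 0.01072.
Ccw = 93.284 mL/cmH2O.

93.3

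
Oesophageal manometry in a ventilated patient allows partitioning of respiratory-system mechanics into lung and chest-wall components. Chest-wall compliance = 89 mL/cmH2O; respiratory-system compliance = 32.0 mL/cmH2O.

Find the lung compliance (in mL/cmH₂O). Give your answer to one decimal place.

1/CL = 1/Crs − 1/Ccw.
1/CL = 1/32.0 − 1/89 = 0.02001.
CL = 49.975 mL/cmH2O.

50.0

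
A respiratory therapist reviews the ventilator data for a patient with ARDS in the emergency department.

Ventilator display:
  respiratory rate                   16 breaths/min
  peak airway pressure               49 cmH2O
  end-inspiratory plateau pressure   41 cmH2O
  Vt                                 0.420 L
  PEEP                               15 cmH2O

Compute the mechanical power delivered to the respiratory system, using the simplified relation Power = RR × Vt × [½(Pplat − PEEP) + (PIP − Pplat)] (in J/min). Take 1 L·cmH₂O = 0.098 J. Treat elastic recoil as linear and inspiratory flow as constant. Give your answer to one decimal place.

13.8

Per-breath work = Vt × [½(Pplat−PEEP) + (PIP−Pplat)] = 0.420 × [0.5×26.0 + 8.0] = 0.420 × 21.0 = 8.82 L·cmH2O.
Power = 16 × 8.82 = 141.12 L·cmH2O/min.
× 0.098 J/(L·cmH2O) → 13.83 J/min.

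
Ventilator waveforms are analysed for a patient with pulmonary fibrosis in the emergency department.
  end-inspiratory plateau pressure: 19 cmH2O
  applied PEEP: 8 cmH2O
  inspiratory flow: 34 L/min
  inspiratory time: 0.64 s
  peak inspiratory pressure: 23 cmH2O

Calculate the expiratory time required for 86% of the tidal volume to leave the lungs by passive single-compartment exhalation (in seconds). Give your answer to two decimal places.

Flow: 34 L/min ÷ 60 = 0.5667 L/s.
Vt = flow × Ti = 0.5667 L/s × 0.64 s × 1000 mL/L = 362.69 mL.
R = (PIP − Pplat)/V̇ = (23 − 19) / 0.5667 = 4.0/0.5667 = 7.058 cmH2O·s/L.
C = Vt/(Pplat − PEEP) = 362.69 / (19 − 8) = 362.69/11.0 = 32.972 mL/cmH2O.
τ = R × C = 7.058 × 0.03297 L/cmH2O = 0.2327 s.
t = −τ·ln(1 − 0.86) = −0.2327·ln(0.14) = 0.4575 s.

0.46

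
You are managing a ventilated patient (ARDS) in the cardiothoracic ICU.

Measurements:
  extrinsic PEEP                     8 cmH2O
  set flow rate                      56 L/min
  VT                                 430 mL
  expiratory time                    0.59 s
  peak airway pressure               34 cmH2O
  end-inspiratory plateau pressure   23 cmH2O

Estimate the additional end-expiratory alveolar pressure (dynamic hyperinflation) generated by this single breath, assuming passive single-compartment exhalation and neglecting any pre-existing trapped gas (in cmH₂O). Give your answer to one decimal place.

Flow: 56 L/min ÷ 60 = 0.9333 L/s.
R = (PIP − Pplat)/V̇ = (34 − 23) / 0.9333 = 11.0/0.9333 = 11.786 cmH2O·s/L.
C = Vt/(Pplat − PEEP) = 430.0 / (23 − 8) = 430.0/15.0 = 28.667 mL/cmH2O.
τ = R × C = 11.786 × 0.02867 L/cmH2O = 0.3379 s.
Fraction remaining = e^(−Te/τ) = e^(−0.59/0.3379) = 0.1745; trapped volume = 430.0 × 0.1745 = 75.035 mL.
Additional alveolar pressure from trapping ≈ V_trapped / C = 75.035 / 28.667 = 2.617 cmH2O.

2.6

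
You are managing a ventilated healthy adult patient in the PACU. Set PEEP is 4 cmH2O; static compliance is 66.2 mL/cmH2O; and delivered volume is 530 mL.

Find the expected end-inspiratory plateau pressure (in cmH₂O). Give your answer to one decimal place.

Pplat = PEEP + Vt / Cstat = 4 + 530 / 66.2 = 4 + 8.006 = 12.006 cmH2O.

12.0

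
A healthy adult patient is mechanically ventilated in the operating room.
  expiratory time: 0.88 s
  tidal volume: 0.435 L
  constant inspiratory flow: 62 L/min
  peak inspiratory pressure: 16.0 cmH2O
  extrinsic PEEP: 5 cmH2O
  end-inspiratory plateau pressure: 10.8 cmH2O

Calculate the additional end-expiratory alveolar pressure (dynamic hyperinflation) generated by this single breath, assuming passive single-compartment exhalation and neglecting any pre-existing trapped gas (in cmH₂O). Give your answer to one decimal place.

0.6

Flow: 62 L/min ÷ 60 = 1.0333 L/s.
R = (PIP − Pplat)/V̇ = (16.0 − 10.8) / 1.0333 = 5.2/1.0333 = 5.032 cmH2O·s/L.
C = Vt/(Pplat − PEEP) = 435.0 / (10.8 − 5) = 435.0/5.8 = 75.0 mL/cmH2O.
τ = R × C = 5.032 × 0.075 L/cmH2O = 0.3774 s.
Fraction remaining = e^(−Te/τ) = e^(−0.88/0.3774) = 0.09713; trapped volume = 435.0 × 0.09713 = 42.252 mL.
Additional alveolar pressure from trapping ≈ V_trapped / C = 42.252 / 75.0 = 0.5634 cmH2O.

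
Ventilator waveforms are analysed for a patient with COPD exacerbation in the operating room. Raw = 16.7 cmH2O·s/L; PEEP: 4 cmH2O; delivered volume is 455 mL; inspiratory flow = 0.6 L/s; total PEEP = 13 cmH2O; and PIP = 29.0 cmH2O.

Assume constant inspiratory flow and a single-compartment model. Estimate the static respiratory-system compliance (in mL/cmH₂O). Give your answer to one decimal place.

76.1

Total PEEP = 13 cmH2O (set 4 + intrinsic 9); this is the baseline alveolar pressure.
Equation of motion (constant flow): PIP = Vt/C + R·V̇ + PEEP.
Vt/C = PIP − R·V̇ − PEEP = 29.0 − 16.7×0.6 − 13 = 29.0 − 10.02 − 13 = 5.98 cmH2O.
C = Vt / 5.98 = 455 / 5.98 = 76.087 mL/cmH2O.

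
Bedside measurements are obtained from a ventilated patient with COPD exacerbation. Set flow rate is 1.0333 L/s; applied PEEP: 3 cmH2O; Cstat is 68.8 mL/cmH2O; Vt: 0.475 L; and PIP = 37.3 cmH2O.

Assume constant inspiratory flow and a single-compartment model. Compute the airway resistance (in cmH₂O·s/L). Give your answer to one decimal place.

Equation of motion (constant flow): PIP = Vt/C + R·V̇ + PEEP.
R·V̇ = PIP − Vt/C − PEEP = 37.3 − 475/68.8 − 3 = 37.3 − 6.904 − 3 = 27.396 cmH2O.
R = 27.396 / 1.0333 = 26.513 cmH2O·s/L.

26.5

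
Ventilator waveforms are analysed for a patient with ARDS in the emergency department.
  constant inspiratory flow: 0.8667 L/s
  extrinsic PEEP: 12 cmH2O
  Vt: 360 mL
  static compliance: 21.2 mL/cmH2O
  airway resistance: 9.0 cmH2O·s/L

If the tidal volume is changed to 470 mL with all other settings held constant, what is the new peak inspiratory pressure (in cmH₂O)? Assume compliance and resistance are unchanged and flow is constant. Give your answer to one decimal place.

42.0

PIP = Vt/C + R·V̇ + PEEP (constant-flow equation of motion).
Only the elastic term changes: ΔPIP = ΔVt / C = (470 − 360) / 21.2 = 5.189 cmH2O.
Original PIP = 360/21.2 + 9.0×0.8667 + 12 = 36.781 cmH2O; new PIP = 36.781 + (5.189) = 41.97 cmH2O.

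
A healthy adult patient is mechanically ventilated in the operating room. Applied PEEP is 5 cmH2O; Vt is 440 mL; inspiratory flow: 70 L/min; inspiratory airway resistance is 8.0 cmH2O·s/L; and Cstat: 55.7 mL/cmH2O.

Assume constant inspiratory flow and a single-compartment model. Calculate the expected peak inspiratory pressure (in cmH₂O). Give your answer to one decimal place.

22.2

Flow: 70 L/min ÷ 60 = 1.1667 L/s.
Equation of motion (constant flow): PIP = Vt/C + R·V̇ + PEEP.
PIP = 440/55.7 + 8.0×1.1667 + 5 = 7.899 + 9.334 + 5 = 22.233 cmH2O.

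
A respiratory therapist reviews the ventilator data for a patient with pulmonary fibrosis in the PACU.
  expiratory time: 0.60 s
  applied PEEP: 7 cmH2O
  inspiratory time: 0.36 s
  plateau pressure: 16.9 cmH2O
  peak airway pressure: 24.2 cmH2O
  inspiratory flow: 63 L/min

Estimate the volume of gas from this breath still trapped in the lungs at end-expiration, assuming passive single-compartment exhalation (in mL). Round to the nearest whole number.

Flow: 63 L/min ÷ 60 = 1.05 L/s.
Vt = flow × Ti = 1.05 L/s × 0.36 s × 1000 mL/L = 378.0 mL.
R = (PIP − Pplat)/V̇ = (24.2 − 16.9) / 1.05 = 7.3/1.05 = 6.952 cmH2O·s/L.
C = Vt/(Pplat − PEEP) = 378.0 / (16.9 − 7) = 378.0/9.9 = 38.182 mL/cmH2O.
τ = R × C = 6.952 × 0.03818 L/cmH2O = 0.2654 s.
Fraction remaining = e^(−Te/τ) = e^(−0.60/0.2654) = 0.1043.
Trapped volume = 378.0 × 0.1043 = 39.425 mL.

39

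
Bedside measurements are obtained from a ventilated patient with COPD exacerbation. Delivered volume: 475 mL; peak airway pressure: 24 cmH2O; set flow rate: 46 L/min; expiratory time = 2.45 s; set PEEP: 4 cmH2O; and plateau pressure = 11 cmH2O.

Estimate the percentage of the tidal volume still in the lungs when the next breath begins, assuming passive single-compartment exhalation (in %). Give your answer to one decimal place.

11.9

Flow: 46 L/min ÷ 60 = 0.7667 L/s.
R = (PIP − Pplat)/V̇ = (24 − 11) / 0.7667 = 13.0/0.7667 = 16.956 cmH2O·s/L.
C = Vt/(Pplat − PEEP) = 475.0 / (11 − 4) = 475.0/7.0 = 67.857 mL/cmH2O.
τ = R × C = 16.956 × 0.06786 L/cmH2O = 1.151 s.
Fraction remaining at end-expiration = e^(−Te/τ) = e^(−2.45/1.151) = 0.119 → 11.9%.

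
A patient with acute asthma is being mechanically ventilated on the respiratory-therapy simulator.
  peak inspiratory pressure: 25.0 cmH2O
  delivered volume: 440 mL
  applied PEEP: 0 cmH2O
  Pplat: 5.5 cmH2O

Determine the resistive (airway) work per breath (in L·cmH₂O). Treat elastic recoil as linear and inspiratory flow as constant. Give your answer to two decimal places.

With constant inspiratory flow the resistive pressure is constant at PIP − Pplat = 25.0 − 5.5 = 19.5 cmH2O, so resistive work = 19.5 × 0.440 = 8.58 L·cmH2O.

8.58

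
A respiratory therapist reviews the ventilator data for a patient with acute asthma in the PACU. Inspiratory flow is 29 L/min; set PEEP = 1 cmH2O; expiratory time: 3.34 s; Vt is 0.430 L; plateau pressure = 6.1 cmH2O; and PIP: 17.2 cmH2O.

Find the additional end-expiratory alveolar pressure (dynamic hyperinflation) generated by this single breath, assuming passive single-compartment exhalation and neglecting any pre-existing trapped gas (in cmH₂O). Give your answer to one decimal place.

Flow: 29 L/min ÷ 60 = 0.4833 L/s.
R = (PIP − Pplat)/V̇ = (17.2 − 6.1) / 0.4833 = 11.1/0.4833 = 22.967 cmH2O·s/L.
C = Vt/(Pplat − PEEP) = 430.0 / (6.1 − 1) = 430.0/5.1 = 84.314 mL/cmH2O.
τ = R × C = 22.967 × 0.08431 L/cmH2O = 1.936 s.
Fraction remaining = e^(−Te/τ) = e^(−3.34/1.936) = 0.1781; trapped volume = 430.0 × 0.1781 = 76.583 mL.
Additional alveolar pressure from trapping ≈ V_trapped / C = 76.583 / 84.314 = 0.9083 cmH2O.

0.9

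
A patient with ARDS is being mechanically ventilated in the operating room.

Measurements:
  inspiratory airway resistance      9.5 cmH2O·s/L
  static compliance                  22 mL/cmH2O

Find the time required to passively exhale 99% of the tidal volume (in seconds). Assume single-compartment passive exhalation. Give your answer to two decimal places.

0.96

τ = R × C = 9.5 × 22 mL/cmH2O = 9.5 × 0.022 L/cmH2O = 0.209 s.
Exhaled fraction f = 1 − e^(−t/τ) → t = −τ·ln(1 − f) = −0.209·ln(0.01) = 0.9625 s.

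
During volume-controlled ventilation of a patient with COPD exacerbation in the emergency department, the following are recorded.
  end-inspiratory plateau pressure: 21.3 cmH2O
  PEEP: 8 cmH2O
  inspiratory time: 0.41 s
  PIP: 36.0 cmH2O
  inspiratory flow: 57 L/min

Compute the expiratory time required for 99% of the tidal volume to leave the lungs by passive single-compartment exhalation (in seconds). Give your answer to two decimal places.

Flow: 57 L/min ÷ 60 = 0.95 L/s.
Vt = flow × Ti = 0.95 L/s × 0.41 s × 1000 mL/L = 389.5 mL.
R = (PIP − Pplat)/V̇ = (36.0 − 21.3) / 0.95 = 14.7/0.95 = 15.474 cmH2O·s/L.
C = Vt/(Pplat − PEEP) = 389.5 / (21.3 − 8) = 389.5/13.3 = 29.286 mL/cmH2O.
τ = R × C = 15.474 × 0.02929 L/cmH2O = 0.4532 s.
t = −τ·ln(1 − 0.99) = −0.4532·ln(0.01) = 2.087 s.

2.09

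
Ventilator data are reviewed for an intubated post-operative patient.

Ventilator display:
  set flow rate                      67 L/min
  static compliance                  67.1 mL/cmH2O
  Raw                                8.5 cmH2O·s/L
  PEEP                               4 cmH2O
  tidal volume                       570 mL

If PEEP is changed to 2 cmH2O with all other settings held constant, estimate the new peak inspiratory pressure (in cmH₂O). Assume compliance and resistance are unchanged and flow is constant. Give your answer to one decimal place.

Flow: 67 L/min ÷ 60 = 1.1167 L/s.
PIP = Vt/C + R·V̇ + PEEP (constant-flow equation of motion).
Only the baseline term changes: ΔPIP = ΔPEEP = 2 − 4 = -2.0 cmH2O.
Original PIP = 570/67.1 + 8.5×1.1167 + 4 = 21.987 cmH2O; new PIP = 21.987 + (-2.0) = 19.987 cmH2O.

20.0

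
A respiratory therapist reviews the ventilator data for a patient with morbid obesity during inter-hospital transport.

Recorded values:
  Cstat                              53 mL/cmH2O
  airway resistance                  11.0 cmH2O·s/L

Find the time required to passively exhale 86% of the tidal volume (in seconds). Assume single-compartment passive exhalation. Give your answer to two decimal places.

τ = R × C = 11.0 × 53 mL/cmH2O = 11.0 × 0.053 L/cmH2O = 0.583 s.
Exhaled fraction f = 1 − e^(−t/τ) → t = −τ·ln(1 − f) = −0.583·ln(0.14) = 1.146 s.

1.15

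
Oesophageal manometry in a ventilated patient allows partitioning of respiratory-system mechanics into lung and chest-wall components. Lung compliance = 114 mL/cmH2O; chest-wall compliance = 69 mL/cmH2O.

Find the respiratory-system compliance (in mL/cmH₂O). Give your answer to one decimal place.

43.0

Lung and chest wall are elastances in series: 1/Crs = 1/CL + 1/Ccw.
1/Crs = 1/114 + 1/69 = 0.02326.
Crs = 42.992 mL/cmH2O.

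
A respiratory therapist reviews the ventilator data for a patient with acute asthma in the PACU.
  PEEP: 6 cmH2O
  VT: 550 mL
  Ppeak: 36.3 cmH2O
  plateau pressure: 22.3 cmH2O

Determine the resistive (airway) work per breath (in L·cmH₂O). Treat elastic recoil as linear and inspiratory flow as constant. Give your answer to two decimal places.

With constant inspiratory flow the resistive pressure is constant at PIP − Pplat = 36.3 − 22.3 = 14.0 cmH2O, so resistive work = 14.0 × 0.550 = 7.7 L·cmH2O.

7.70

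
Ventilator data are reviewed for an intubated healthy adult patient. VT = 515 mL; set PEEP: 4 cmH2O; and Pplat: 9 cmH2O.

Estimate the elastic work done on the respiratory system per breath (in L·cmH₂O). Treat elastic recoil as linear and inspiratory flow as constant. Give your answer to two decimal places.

1.29

Elastic work ≈ ½ × (Pplat − PEEP) × Vt = 0.5 × (9 − 4) × 0.515 L = 0.5 × 5.0 × 0.515 = 1.288 L·cmH2O.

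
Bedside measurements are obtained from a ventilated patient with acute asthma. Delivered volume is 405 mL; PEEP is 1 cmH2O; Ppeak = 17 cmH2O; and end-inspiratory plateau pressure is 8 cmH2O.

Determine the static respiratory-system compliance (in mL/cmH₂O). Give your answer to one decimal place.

57.9

Cstat = Vt / (Pplat − PEEP) = 405 / (8 − 1) = 405 / 7.0 = 57.857 mL/cmH2O.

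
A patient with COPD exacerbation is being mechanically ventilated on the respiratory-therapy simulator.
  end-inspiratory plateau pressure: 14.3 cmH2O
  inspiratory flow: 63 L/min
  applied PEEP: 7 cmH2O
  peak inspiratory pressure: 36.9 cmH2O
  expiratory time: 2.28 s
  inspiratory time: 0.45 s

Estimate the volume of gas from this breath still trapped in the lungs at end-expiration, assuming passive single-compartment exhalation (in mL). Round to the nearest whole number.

Flow: 63 L/min ÷ 60 = 1.05 L/s.
Vt = flow × Ti = 1.05 L/s × 0.45 s × 1000 mL/L = 472.5 mL.
R = (PIP − Pplat)/V̇ = (36.9 − 14.3) / 1.05 = 22.6/1.05 = 21.524 cmH2O·s/L.
C = Vt/(Pplat − PEEP) = 472.5 / (14.3 − 7) = 472.5/7.3 = 64.726 mL/cmH2O.
τ = R × C = 21.524 × 0.06473 L/cmH2O = 1.393 s.
Fraction remaining = e^(−Te/τ) = e^(−2.28/1.393) = 0.1946.
Trapped volume = 472.5 × 0.1946 = 91.949 mL.

92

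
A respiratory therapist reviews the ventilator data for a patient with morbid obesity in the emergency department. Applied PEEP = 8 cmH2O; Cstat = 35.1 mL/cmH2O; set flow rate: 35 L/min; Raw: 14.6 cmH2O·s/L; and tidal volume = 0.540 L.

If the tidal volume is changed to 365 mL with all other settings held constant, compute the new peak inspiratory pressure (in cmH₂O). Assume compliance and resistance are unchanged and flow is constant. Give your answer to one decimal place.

26.9

Flow: 35 L/min ÷ 60 = 0.5833 L/s.
PIP = Vt/C + R·V̇ + PEEP (constant-flow equation of motion).
Only the elastic term changes: ΔPIP = ΔVt / C = (365 − 540) / 35.1 = -4.986 cmH2O.
Original PIP = 540/35.1 + 14.6×0.5833 + 8 = 31.901 cmH2O; new PIP = 31.901 + (-4.986) = 26.915 cmH2O.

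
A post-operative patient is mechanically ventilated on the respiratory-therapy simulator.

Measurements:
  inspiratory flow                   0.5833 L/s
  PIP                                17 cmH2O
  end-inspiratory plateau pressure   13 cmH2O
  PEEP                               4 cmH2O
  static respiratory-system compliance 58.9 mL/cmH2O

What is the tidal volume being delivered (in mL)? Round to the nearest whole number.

Vt = Cstat × (Pplat − PEEP) = 58.9 × (13 − 4) = 58.9 × 9.0 = 530.1 mL.

530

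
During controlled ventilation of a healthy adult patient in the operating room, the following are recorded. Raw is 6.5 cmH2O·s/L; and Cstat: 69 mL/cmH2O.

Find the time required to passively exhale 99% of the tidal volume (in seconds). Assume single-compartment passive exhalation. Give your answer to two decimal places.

τ = R × C = 6.5 × 69 mL/cmH2O = 6.5 × 0.069 L/cmH2O = 0.4485 s.
Exhaled fraction f = 1 − e^(−t/τ) → t = −τ·ln(1 − f) = −0.4485·ln(0.01) = 2.065 s.

2.07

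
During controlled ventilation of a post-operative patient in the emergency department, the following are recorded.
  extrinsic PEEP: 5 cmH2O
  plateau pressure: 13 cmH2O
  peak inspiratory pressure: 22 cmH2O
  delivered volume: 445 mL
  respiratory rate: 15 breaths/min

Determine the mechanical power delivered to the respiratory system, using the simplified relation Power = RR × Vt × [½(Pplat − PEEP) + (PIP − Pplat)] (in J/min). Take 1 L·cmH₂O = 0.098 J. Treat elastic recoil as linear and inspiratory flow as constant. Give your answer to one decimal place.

Per-breath work = Vt × [½(Pplat−PEEP) + (PIP−Pplat)] = 0.445 × [0.5×8.0 + 9.0] = 0.445 × 13.0 = 5.785 L·cmH2O.
Power = 15 × 5.785 = 86.775 L·cmH2O/min.
× 0.098 J/(L·cmH2O) → 8.504 J/min.

8.5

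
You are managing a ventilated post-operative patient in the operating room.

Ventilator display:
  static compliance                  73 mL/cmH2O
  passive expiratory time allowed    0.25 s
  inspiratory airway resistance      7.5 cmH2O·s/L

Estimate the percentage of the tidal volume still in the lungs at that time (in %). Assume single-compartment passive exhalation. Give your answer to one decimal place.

63.3

τ = R × C = 7.5 × 73 mL/cmH2O = 7.5 × 0.073 L/cmH2O = 0.5475 s.
Passive exhalation: V(t)/V₀ = e^(−t/τ) = e^(−0.25/0.5475) = 0.6334.
Fraction remaining = 0.6334 → 63.34%.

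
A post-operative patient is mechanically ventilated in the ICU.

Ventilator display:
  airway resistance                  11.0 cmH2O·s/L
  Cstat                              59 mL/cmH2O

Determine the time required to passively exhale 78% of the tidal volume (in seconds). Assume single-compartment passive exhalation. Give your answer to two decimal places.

τ = R × C = 11.0 × 59 mL/cmH2O = 11.0 × 0.059 L/cmH2O = 0.649 s.
Exhaled fraction f = 1 − e^(−t/τ) → t = −τ·ln(1 − f) = −0.649·ln(0.22) = 0.9827 s.

0.98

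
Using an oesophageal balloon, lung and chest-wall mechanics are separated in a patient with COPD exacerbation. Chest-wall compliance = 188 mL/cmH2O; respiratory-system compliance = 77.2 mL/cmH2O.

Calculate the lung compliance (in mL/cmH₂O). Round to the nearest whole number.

131

1/CL = 1/Crs − 1/Ccw.
1/CL = 1/77.2 − 1/188 = 0.007634.
CL = 130.99 mL/cmH2O.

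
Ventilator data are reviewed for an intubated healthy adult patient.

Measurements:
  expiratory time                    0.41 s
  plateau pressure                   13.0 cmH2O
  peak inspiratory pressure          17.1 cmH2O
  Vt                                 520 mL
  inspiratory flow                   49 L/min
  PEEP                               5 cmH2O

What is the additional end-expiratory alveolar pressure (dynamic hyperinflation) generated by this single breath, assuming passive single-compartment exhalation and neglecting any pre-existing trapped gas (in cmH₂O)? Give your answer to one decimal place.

Flow: 49 L/min ÷ 60 = 0.8167 L/s.
R = (PIP − Pplat)/V̇ = (17.1 − 13.0) / 0.8167 = 4.1/0.8167 = 5.02 cmH2O·s/L.
C = Vt/(Pplat − PEEP) = 520.0 / (13.0 − 5) = 520.0/8.0 = 65.0 mL/cmH2O.
τ = R × C = 5.02 × 0.065 L/cmH2O = 0.3263 s.
Fraction remaining = e^(−Te/τ) = e^(−0.41/0.3263) = 0.2846; trapped volume = 520.0 × 0.2846 = 147.99 mL.
Additional alveolar pressure from trapping ≈ V_trapped / C = 147.99 / 65.0 = 2.277 cmH2O.

2.3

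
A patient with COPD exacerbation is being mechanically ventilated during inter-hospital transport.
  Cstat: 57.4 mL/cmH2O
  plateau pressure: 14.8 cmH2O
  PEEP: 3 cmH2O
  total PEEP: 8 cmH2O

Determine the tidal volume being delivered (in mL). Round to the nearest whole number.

End-expiratory occlusion gives total PEEP = 8 cmH2O (intrinsic PEEP = 8 − 3 = 5). Use total PEEP for the elastic gradient.
Vt = Cstat × (Pplat − PEEPtotal) = 57.4 × (14.8 − 8) = 57.4 × 6.8 = 390.32 mL.

390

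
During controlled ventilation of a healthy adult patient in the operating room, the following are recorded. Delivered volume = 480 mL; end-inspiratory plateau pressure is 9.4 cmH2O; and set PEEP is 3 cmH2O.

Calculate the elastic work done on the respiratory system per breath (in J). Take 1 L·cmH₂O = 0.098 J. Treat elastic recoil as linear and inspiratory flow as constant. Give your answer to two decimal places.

Elastic work ≈ ½ × (Pplat − PEEP) × Vt = 0.5 × (9.4 − 3) × 0.480 L = 0.5 × 6.4 × 0.480 = 1.536 L·cmH2O.
× 0.098 J/(L·cmH2O) → 0.1505 J.

0.15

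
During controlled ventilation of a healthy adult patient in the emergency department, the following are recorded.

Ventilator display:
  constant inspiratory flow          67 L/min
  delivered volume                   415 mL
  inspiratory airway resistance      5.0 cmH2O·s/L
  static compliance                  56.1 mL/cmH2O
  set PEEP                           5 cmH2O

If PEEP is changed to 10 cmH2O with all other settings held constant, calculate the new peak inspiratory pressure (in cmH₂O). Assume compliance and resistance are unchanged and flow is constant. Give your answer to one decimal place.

Flow: 67 L/min ÷ 60 = 1.1167 L/s.
PIP = Vt/C + R·V̇ + PEEP (constant-flow equation of motion).
Only the baseline term changes: ΔPIP = ΔPEEP = 10 − 5 = 5.0 cmH2O.
Original PIP = 415/56.1 + 5.0×1.1167 + 5 = 17.981 cmH2O; new PIP = 17.981 + (5.0) = 22.981 cmH2O.

23.0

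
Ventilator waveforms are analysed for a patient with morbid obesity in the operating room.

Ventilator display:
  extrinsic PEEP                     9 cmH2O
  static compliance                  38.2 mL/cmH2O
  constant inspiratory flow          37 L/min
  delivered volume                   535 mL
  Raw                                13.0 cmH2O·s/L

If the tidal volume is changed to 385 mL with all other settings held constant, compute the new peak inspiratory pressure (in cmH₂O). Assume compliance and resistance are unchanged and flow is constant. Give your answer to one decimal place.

Flow: 37 L/min ÷ 60 = 0.6167 L/s.
PIP = Vt/C + R·V̇ + PEEP (constant-flow equation of motion).
Only the elastic term changes: ΔPIP = ΔVt / C = (385 − 535) / 38.2 = -3.927 cmH2O.
Original PIP = 535/38.2 + 13.0×0.6167 + 9 = 31.022 cmH2O; new PIP = 31.022 + (-3.927) = 27.095 cmH2O.

27.1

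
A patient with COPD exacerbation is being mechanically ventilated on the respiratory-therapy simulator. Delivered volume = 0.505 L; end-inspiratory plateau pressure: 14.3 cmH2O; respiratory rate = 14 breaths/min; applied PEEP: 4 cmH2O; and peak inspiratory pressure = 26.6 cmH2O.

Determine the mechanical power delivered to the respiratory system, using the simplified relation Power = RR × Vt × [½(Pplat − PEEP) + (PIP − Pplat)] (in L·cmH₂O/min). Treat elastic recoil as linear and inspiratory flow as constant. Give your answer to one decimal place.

Per-breath work = Vt × [½(Pplat−PEEP) + (PIP−Pplat)] = 0.505 × [0.5×10.3 + 12.3] = 0.505 × 17.45 = 8.812 L·cmH2O.
Power = 14 × 8.812 = 123.37 L·cmH2O/min.

123.4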